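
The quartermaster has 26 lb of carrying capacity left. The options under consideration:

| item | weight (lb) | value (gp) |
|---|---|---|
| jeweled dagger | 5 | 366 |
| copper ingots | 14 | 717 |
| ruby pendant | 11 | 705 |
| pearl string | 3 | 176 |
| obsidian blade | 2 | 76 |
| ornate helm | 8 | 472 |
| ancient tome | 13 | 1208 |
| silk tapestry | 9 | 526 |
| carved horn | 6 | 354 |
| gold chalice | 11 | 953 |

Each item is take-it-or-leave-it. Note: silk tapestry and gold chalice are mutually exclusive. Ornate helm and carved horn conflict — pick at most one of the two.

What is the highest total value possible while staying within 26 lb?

2237

Taking obsidian blade + ancient tome + gold chalice: 26 lb used, 2237 in value.
The closest alternative, ancient tome + gold chalice, reaches only 2161.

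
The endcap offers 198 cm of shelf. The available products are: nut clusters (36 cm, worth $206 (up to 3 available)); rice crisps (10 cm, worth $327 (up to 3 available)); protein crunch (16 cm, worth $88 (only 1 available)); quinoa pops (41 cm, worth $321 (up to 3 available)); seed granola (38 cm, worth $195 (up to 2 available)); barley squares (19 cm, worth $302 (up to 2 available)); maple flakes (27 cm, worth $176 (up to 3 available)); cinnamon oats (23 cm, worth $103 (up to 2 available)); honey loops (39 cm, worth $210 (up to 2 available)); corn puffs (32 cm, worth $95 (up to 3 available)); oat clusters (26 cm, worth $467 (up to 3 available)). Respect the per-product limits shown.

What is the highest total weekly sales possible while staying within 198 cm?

3307

The ratio ordering already packs tightly: 3×rice crisps + quinoa pops + 2×barley squares + 3×oat clusters, 187 cm, 3307.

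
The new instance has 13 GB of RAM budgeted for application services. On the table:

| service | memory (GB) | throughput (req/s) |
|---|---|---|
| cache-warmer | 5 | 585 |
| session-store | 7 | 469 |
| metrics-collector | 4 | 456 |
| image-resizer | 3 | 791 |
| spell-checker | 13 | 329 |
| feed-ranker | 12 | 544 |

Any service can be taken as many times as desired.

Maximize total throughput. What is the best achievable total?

3164

4×image-resizer uses 12 of the 13 GB and totals 3164.
Every other selection either busts 13 GB or fails to beat 3164.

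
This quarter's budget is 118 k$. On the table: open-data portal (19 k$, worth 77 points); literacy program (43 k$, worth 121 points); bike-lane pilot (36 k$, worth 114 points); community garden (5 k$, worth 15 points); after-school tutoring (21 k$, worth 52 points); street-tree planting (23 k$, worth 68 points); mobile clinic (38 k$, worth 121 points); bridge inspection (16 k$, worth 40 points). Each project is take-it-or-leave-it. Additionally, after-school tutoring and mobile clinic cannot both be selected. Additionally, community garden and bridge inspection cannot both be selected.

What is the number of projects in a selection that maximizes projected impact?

4

Optimal total is 380.
One optimal bundle: open-data portal + bike-lane pilot + street-tree planting + mobile clinic (116 k$).
Any selection reaching 380 contains exactly 4 projects.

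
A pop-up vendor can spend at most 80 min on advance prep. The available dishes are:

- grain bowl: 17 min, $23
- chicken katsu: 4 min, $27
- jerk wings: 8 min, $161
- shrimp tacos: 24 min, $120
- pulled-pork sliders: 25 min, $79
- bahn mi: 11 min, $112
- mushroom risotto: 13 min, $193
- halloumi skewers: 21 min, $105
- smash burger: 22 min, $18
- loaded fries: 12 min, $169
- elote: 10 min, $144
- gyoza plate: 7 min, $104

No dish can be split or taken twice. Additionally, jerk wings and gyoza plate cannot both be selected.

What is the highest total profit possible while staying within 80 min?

Density check — jerk wings 20.12, gyoza plate 14.86, mushroom risotto 14.85, elote 14.40 are the best per min.
Best packing: chicken katsu + jerk wings + bahn mi + mushroom risotto + halloumi skewers + loaded fries + elote — 79 min, 911 total.
An exhaustive check of the 4096 subsets confirms 911.

911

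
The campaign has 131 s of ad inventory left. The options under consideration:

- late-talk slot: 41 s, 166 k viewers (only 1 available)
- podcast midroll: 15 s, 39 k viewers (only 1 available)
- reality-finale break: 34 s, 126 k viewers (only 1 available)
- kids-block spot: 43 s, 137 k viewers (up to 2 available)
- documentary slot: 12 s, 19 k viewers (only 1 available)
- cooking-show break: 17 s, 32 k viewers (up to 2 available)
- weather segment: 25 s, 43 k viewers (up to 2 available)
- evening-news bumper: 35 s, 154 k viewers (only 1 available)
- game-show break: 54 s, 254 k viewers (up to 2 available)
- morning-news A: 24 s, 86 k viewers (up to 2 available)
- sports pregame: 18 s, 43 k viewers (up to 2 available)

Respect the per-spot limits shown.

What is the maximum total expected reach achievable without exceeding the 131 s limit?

574

Filling by ratio: podcast midroll + 2×game-show break for 547, with 8 s left unused.
The 69 s tied up in podcast midroll and game-show break is better spent on late-talk slot + evening-news bumper — total rises to 574 (130 s).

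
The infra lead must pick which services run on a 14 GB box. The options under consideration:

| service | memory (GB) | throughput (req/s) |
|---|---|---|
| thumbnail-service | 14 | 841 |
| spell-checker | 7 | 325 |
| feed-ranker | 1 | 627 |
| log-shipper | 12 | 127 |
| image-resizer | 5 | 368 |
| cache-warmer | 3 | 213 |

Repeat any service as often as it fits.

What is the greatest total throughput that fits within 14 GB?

14×feed-ranker uses 14 of the 14 GB and totals 8778.
That's the maximum — no swap from here does better than 8778.

8778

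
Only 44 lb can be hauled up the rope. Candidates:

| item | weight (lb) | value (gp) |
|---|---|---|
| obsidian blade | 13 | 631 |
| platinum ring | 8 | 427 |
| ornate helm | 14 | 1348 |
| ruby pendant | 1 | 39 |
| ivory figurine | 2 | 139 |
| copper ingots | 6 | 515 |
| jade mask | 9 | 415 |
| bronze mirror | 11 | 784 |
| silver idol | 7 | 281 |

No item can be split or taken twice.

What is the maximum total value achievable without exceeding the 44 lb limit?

3278

Taking the top-ratio items first gives platinum ring + ornate helm + ruby pendant + ivory figurine + copper ingots + bronze mirror for 3252 (42 lb).
The 11 lb tied up in platinum ring and ruby pendant and ivory figurine is better spent on obsidian blade — total rises to 3278 (44 lb).
That's the maximum — no swap from here does better than 3278.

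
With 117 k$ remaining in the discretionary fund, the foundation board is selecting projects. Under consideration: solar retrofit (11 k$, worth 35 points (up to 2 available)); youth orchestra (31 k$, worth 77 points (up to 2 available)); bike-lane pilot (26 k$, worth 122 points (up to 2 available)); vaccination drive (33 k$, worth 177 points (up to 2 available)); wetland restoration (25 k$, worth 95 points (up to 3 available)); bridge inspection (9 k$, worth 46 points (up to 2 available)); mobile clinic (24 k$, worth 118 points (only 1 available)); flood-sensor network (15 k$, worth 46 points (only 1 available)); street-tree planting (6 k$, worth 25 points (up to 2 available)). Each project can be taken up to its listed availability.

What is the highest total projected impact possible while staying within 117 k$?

594

Greedy by ratio would take 2×vaccination drive + 2×bridge inspection + mobile clinic + street-tree planting: 114 k$ used, total 589.
Dropping 2×bridge inspection and street-tree planting frees 24 k$; slotting in bike-lane pilot (26 k$) lifts the total to 594 at 116 k$.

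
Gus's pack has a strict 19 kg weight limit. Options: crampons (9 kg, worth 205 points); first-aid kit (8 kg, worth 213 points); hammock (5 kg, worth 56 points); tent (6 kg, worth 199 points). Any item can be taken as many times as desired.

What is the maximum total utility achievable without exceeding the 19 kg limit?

Taking 3×tent: 18 kg used, 597 in utility.

597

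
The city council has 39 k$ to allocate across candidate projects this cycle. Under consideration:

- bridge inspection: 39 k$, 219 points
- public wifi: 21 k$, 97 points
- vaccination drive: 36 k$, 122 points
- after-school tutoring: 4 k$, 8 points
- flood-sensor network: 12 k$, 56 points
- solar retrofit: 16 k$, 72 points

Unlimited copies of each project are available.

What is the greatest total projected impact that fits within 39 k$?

219

Taking bridge inspection: 39 k$ used, 219 in projected impact.
No other feasible combination exceeds 219.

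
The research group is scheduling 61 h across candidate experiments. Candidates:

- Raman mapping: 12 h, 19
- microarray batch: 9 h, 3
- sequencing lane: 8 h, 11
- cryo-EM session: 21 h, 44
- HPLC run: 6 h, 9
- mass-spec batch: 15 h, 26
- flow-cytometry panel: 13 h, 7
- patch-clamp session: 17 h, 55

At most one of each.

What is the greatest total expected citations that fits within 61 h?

Density check — patch-clamp session 3.24, cryo-EM session 2.10, mass-spec batch 1.73 are the best per h.
Filling by ratio: cryo-EM session + HPLC run + mass-spec batch + patch-clamp session for 134, with 2 h left unused.
Replace HPLC run with sequencing lane: the trade gains 2 net, giving 136 at 61 h.

136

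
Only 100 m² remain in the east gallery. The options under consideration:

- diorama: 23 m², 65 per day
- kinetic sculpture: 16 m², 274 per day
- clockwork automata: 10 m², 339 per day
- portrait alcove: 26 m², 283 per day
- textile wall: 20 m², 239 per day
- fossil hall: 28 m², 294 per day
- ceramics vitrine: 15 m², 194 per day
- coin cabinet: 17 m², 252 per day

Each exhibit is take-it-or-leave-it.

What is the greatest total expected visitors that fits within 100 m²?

1442

A density-first pass picks kinetic sculpture + clockwork automata + textile wall + ceramics vitrine + coin cabinet — 1298 at 78 m².
Replace textile wall and ceramics vitrine with portrait alcove + fossil hall: the trade gains 144 net, giving 1442 at 97 m².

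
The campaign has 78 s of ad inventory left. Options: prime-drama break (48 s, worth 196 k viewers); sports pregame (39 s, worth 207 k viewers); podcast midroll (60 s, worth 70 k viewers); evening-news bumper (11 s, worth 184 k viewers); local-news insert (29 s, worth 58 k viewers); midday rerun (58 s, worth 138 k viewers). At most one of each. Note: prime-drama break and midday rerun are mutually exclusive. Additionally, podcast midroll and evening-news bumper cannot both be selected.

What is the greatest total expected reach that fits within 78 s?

Sports pregame + evening-news bumper uses 50 of the 78 s and totals 391.
Next best is prime-drama break + evening-news bumper at 380 (59 s) — short by 11.

391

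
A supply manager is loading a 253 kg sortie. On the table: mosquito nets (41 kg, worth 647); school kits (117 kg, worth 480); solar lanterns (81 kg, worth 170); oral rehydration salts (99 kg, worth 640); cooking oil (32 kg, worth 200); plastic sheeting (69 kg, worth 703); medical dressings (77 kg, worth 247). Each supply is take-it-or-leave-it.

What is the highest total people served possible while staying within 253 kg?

By people served per kg: mosquito nets 15.78, plastic sheeting 10.19, oral rehydration salts 6.46, cooking oil 6.25 lead.
Taking mosquito nets + oral rehydration salts + cooking oil + plastic sheeting: 241 kg used, 2190 in people served.
The closest alternative, mosquito nets + oral rehydration salts + plastic sheeting, reaches only 1990.

2190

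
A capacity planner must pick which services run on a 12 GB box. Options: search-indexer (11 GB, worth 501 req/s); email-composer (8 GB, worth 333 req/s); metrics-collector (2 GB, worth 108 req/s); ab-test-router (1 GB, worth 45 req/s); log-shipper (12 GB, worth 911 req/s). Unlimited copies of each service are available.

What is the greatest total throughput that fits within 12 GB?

911

The ratio ordering already packs tightly: log-shipper, 12 GB, 911.
That's the maximum — no swap from here does better than 911.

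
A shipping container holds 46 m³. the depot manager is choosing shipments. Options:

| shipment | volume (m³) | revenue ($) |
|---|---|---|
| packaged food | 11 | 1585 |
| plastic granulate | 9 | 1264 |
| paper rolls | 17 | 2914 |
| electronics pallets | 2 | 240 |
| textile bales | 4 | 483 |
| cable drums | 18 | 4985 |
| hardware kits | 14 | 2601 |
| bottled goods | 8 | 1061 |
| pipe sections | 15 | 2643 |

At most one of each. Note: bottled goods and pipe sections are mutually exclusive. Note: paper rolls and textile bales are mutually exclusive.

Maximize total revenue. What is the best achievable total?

9484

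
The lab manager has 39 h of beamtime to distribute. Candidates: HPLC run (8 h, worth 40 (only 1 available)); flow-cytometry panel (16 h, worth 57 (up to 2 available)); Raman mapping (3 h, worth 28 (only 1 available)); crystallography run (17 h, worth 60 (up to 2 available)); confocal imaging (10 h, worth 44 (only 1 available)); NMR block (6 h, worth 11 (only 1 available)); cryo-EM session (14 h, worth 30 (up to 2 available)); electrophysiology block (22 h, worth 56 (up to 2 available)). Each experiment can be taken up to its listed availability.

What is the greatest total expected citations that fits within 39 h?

The ratio heuristic lands on HPLC run + flow-cytometry panel + Raman mapping + confocal imaging (169) but leaves 2 h idle.
The 16 h tied up in flow-cytometry panel is better spent on crystallography run — total rises to 172 (38 h).

172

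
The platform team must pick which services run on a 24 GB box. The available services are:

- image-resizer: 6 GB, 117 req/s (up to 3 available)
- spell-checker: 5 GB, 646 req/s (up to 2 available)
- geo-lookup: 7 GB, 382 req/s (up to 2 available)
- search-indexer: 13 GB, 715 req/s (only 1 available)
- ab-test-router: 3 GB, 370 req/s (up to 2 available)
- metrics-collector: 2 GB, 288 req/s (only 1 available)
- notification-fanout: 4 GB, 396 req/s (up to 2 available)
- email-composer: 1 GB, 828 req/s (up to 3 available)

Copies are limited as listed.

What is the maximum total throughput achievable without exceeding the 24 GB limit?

4950

The ratio heuristic lands on 2×spell-checker + 2×ab-test-router + metrics-collector + 3×email-composer (4804) but leaves 3 GB idle.
The 5 GB tied up in spell-checker is better spent on 2×notification-fanout — total rises to 4950 (24 GB).
No other feasible combination exceeds 4950.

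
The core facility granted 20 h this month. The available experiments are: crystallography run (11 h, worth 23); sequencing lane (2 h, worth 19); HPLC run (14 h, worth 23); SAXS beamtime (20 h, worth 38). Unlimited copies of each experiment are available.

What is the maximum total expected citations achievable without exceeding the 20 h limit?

Ranking by ratio (expected citations/h): sequencing lane 9.50, crystallography run 2.09, SAXS beamtime 1.90, HPLC run 1.64.
The ratio ordering already packs tightly: 10×sequencing lane, 20 h, 190.
Every other selection either busts 20 h or fails to beat 190.

190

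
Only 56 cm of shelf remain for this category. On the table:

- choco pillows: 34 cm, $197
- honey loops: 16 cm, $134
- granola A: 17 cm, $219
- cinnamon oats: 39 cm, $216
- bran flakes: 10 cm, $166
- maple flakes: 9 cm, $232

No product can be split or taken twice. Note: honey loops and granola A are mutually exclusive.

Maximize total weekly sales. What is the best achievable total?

617

Taking granola A + bran flakes + maple flakes: 36 cm used, 617 in weekly sales.
An exhaustive check of the 64 subsets confirms 617.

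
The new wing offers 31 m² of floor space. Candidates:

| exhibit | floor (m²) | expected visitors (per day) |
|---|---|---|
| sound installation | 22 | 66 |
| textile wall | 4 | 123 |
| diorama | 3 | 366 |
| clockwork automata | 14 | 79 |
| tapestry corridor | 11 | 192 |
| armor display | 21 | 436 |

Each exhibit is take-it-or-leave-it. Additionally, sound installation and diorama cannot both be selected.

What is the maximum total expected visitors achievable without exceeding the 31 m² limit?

By expected visitors per m²: diorama 122.00, textile wall 30.75, armor display 20.76 lead.
Textile wall + diorama + armor display uses 28 of the 31 m² and totals 925.

925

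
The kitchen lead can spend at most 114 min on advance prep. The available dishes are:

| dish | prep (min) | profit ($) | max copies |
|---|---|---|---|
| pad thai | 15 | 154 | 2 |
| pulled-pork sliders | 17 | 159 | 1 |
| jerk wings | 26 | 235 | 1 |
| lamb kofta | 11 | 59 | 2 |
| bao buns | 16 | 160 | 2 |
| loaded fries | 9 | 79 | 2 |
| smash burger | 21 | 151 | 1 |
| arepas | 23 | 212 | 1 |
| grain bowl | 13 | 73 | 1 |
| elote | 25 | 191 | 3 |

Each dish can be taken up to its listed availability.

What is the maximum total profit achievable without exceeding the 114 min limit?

1101

Density check — pad thai 10.27, bao buns 10.00, pulled-pork sliders 9.35 are the best per min.
The ratio heuristic lands on 2×pad thai + pulled-pork sliders + 2×bao buns + loaded fries + arepas (1078) but leaves 3 min idle.
Replace arepas with jerk wings: the trade gains 23 net, giving 1101 at 114 min.
Nothing else within 114 min beats 1101.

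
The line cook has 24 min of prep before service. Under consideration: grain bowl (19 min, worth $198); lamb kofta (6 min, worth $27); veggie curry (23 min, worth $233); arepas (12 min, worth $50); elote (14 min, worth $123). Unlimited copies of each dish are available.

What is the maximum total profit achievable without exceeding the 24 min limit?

Ranking by ratio (profit/min): grain bowl 10.42, veggie curry 10.13, elote 8.79.
A density-first pass picks grain bowl — 198 at 19 min.
The 19 min tied up in grain bowl is better spent on veggie curry — total rises to 233 (23 min).
Every other selection either busts 24 min or fails to beat 233.

233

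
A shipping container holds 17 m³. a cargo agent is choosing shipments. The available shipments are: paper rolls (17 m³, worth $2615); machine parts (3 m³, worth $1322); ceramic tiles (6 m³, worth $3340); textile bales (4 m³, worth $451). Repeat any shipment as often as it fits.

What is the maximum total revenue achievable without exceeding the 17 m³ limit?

8002

The ratio ordering already packs tightly: machine parts + 2×ceramic tiles, 15 m³, 8002.
No other feasible combination exceeds 8002.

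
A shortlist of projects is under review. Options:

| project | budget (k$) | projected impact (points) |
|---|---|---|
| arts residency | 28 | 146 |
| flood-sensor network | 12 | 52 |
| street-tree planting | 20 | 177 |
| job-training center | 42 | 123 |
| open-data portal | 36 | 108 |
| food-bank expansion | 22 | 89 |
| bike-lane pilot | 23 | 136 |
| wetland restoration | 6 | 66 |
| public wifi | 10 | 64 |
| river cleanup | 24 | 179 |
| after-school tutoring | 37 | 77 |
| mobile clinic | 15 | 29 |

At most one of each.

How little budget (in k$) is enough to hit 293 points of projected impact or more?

36

Minimise k$ subject to total projected impact ≥ 293.
Taking street-tree planting + wetland restoration + public wifi gives 307 (≥ 293) for 36 k$.
No combination under 36 k$ hits 293.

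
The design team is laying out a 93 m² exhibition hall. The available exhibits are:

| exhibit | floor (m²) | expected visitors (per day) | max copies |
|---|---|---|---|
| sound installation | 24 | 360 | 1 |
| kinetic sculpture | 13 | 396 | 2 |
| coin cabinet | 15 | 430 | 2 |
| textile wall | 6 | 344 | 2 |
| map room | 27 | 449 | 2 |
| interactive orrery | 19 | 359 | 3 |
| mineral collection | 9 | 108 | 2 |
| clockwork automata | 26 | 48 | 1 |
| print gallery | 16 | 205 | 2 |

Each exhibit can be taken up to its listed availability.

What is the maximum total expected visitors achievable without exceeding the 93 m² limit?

Taking the top-ratio exhibits first gives 2×kinetic sculpture + 2×coin cabinet + 2×textile wall + interactive orrery for 2699 (87 m²).
Replace interactive orrery with sound installation: the trade gains 1 net, giving 2700 at 92 m².
The spare 1 m² is too small for any remaining exhibit, and no exchange beats 2700.

2700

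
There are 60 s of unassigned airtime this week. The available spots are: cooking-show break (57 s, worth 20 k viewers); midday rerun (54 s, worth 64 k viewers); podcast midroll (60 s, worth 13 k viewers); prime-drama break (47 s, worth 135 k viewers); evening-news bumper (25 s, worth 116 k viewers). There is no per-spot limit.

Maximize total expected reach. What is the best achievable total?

The ratio ordering already packs tightly: 2×evening-news bumper, 50 s, 232.
The spare 10 s is too small for any remaining spot, and no exchange beats 232.

232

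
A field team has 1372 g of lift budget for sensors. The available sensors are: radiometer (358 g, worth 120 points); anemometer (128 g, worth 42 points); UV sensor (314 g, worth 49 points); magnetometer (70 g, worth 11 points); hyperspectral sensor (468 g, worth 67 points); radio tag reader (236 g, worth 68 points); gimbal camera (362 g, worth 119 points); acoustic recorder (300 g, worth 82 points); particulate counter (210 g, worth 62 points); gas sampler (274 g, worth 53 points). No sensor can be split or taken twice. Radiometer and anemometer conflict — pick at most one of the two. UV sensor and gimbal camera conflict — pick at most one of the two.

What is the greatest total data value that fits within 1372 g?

Ranking by ratio (data value/g): radiometer 0.34, gimbal camera 0.33, anemometer 0.33, particulate counter 0.30.
Taking radiometer + magnetometer + radio tag reader + gimbal camera + acoustic recorder: 1326 g used, 400 in data value.

400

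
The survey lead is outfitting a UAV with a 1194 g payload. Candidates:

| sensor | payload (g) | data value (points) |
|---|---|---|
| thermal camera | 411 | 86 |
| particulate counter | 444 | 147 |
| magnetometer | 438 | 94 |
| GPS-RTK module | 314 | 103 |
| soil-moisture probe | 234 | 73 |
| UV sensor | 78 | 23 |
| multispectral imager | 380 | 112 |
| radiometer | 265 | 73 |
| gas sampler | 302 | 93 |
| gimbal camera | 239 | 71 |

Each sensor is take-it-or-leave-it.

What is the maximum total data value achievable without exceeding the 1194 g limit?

366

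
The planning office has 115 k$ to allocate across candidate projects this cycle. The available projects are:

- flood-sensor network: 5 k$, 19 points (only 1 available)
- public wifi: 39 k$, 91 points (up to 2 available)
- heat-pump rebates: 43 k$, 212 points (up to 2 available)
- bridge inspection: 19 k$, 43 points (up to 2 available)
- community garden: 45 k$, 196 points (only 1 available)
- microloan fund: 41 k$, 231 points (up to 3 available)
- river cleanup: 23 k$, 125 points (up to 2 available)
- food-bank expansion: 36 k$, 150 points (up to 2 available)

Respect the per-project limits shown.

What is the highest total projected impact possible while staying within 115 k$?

The ratio ordering already packs tightly: flood-sensor network + 2×microloan fund + river cleanup, 110 k$, 606.
No other feasible combination exceeds 606.

606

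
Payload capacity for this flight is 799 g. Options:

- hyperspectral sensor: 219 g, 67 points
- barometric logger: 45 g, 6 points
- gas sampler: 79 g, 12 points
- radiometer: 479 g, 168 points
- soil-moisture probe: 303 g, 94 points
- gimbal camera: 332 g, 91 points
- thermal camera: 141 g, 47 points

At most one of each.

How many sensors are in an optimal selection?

2

The maximum data value within 799 g is 262.
One optimal bundle: radiometer + soil-moisture probe (782 g).
All optima have 2 sensors.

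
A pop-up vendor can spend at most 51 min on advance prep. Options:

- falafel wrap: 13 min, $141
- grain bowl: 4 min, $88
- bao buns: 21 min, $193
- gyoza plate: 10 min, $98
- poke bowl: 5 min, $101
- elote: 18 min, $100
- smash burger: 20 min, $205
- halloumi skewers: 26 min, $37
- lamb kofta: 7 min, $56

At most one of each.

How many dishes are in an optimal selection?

Best achievable profit is 591.
One optimal bundle: falafel wrap + grain bowl + poke bowl + smash burger + lamb kofta (49 min).
Every optimal selection uses 5 dishes.

5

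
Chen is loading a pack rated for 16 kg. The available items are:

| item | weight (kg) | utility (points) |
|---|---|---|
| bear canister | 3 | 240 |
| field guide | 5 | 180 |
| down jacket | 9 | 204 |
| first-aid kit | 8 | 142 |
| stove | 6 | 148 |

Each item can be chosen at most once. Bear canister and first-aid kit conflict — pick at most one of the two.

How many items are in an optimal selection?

The maximum utility within 16 kg is 568.
bear canister + field guide + stove hits 568 at 14 kg.
Any selection reaching 568 contains exactly 3 items.

3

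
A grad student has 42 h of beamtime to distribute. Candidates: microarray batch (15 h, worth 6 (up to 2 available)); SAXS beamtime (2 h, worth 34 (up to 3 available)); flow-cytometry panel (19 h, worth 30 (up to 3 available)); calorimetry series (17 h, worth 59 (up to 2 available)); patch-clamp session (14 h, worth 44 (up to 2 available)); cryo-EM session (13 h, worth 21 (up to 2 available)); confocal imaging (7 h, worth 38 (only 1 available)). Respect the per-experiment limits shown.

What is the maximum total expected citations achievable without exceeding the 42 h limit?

228

Ranking by ratio (expected citations/h): SAXS beamtime 17.00, confocal imaging 5.43, calorimetry series 3.47, patch-clamp session 3.14.
Filling by ratio: 3×SAXS beamtime + calorimetry series + confocal imaging for 199, with 12 h left unused.
The 17 h tied up in calorimetry series is better spent on 2×patch-clamp session — total rises to 228 (41 h).
No other feasible combination exceeds 228.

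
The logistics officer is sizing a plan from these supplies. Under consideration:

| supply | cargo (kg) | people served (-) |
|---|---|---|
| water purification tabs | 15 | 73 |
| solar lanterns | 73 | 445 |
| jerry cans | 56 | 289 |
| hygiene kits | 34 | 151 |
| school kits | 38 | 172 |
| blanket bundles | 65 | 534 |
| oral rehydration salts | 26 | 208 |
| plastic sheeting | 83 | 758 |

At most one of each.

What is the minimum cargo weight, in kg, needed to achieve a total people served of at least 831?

98

Minimise kg subject to total people served ≥ 831.
water purification tabs + plastic sheeting reaches 831 using 98 kg.
No combination under 98 kg hits 831.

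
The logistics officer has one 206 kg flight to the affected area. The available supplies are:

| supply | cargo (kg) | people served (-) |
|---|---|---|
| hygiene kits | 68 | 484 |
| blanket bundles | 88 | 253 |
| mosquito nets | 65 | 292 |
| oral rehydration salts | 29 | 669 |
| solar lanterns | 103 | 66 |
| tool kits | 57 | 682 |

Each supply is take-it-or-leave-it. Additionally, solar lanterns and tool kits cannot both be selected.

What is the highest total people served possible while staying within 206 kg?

1835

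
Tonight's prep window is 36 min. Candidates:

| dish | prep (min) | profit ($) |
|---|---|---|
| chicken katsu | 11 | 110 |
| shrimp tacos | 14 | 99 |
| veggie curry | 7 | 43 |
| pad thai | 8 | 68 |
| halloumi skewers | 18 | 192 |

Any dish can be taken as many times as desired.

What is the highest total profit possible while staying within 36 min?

Taking 2×halloumi skewers: 36 min used, 384 in profit.
No other feasible combination exceeds 384.

384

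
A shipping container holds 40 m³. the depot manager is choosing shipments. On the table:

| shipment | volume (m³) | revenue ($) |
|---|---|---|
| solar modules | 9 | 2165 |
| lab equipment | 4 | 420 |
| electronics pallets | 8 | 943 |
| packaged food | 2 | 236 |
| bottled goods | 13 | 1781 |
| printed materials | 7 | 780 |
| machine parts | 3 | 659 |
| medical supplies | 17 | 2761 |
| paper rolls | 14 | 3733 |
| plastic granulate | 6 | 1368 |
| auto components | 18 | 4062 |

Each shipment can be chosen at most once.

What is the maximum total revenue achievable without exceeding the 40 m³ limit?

Density check — paper rolls 266.64, solar modules 240.56, plastic granulate 228.00 are the best per m³.
The ratio heuristic lands on solar modules + lab equipment + packaged food + machine parts + paper rolls + plastic granulate (8581) but leaves 2 m³ idle.
Replace solar modules and lab equipment and machine parts with auto components: the trade gains 818 net, giving 9399 at 40 m³.
Runner-up paper rolls + plastic granulate + auto components tops out at 9163.

9399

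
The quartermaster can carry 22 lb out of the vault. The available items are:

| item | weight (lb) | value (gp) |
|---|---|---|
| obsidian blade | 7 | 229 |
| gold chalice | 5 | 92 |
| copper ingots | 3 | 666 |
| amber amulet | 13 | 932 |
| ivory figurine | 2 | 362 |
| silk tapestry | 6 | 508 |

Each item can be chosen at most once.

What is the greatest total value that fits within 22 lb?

Density check — copper ingots 222.00, ivory figurine 181.00, silk tapestry 84.67, amber amulet 71.69 are the best per lb.
Taking the top-ratio items first gives obsidian blade + copper ingots + ivory figurine + silk tapestry for 1765 (18 lb).
Replace obsidian blade and ivory figurine with amber amulet: the trade gains 341 net, giving 2106 at 22 lb.
Nothing else within 22 lb beats 2106.

2106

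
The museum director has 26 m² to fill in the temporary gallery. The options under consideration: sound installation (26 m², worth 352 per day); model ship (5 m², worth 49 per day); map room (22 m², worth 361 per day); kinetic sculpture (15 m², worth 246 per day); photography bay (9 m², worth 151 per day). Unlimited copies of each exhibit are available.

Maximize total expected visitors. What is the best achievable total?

Greedy by ratio would take model ship + 2×photography bay: 23 m² used, total 351.
Dropping model ship and photography bay frees 14 m²; slotting in kinetic sculpture (15 m²) lifts the total to 397 at 24 m².
Every other selection either busts 26 m² or fails to beat 397.

397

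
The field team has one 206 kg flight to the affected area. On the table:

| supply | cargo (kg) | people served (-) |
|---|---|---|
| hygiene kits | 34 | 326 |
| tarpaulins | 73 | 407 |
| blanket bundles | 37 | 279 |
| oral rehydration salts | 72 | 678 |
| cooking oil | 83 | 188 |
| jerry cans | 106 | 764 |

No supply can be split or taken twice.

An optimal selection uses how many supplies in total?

2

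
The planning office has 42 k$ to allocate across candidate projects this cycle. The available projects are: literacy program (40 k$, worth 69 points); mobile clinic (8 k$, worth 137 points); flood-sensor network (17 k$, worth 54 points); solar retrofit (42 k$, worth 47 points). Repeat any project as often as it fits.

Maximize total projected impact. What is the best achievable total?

Best packing: 5×mobile clinic — 40 k$, 685 total.
The spare 2 k$ is too small for any remaining project, and no exchange beats 685.

685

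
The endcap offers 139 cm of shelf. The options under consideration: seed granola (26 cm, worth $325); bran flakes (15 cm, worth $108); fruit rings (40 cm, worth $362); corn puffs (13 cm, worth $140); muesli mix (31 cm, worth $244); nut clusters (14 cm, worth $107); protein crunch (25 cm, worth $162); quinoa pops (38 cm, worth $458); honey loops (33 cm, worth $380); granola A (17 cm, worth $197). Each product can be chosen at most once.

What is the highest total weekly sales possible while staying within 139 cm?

1525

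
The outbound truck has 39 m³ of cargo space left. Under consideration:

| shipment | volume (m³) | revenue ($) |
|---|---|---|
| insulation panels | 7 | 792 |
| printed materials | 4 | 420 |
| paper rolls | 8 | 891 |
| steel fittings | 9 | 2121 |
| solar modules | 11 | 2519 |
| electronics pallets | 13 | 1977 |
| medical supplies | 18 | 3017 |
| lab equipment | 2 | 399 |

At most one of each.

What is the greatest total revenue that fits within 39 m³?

Taking the top-ratio shipments first gives printed materials + steel fittings + solar modules + electronics pallets + lab equipment for 7436 (39 m³).
Replace printed materials and electronics pallets and lab equipment with medical supplies: the trade gains 221 net, giving 7657 at 38 m³.
The closest alternative, printed materials + steel fittings + solar modules + electronics pallets + lab equipment, reaches only 7436.

7657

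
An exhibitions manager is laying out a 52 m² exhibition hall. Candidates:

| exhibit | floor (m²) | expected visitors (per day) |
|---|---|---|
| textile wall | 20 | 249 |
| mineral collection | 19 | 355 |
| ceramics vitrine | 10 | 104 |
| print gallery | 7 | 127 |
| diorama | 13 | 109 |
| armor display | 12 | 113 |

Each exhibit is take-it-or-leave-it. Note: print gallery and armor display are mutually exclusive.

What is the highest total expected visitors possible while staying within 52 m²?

731

Density check — mineral collection 18.68, print gallery 18.14, textile wall 12.45 are the best per m².
Taking textile wall + mineral collection + print gallery: 46 m² used, 731 in expected visitors.
No other feasible combination exceeds 731.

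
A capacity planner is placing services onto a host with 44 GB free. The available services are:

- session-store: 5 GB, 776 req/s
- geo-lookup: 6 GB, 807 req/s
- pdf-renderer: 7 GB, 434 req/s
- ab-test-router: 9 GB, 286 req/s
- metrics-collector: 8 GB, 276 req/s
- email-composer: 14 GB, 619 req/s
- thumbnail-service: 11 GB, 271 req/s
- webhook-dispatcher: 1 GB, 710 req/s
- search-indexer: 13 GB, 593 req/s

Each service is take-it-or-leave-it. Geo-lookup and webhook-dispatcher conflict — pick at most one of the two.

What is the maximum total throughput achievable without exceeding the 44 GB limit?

By throughput per GB: webhook-dispatcher 710.00, session-store 155.20, geo-lookup 134.50, pdf-renderer 62.00 lead.
Session-store + pdf-renderer + email-composer + webhook-dispatcher + search-indexer uses 40 of the 44 GB and totals 3132.

3132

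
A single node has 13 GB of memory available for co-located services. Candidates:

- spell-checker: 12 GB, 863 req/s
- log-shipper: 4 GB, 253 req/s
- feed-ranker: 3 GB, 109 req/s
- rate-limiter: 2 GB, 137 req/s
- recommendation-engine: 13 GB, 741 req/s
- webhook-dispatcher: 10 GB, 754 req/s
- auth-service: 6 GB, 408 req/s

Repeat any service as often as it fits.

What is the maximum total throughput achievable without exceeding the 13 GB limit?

Taking rate-limiter + webhook-dispatcher: 12 GB used, 891 in throughput.
Nothing else within 13 GB beats 891.

891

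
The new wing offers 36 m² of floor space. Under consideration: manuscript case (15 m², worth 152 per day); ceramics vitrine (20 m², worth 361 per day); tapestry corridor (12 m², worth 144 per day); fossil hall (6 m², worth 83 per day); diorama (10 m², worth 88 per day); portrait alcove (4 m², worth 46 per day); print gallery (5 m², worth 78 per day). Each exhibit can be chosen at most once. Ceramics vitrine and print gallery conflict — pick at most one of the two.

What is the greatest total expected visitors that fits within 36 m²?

551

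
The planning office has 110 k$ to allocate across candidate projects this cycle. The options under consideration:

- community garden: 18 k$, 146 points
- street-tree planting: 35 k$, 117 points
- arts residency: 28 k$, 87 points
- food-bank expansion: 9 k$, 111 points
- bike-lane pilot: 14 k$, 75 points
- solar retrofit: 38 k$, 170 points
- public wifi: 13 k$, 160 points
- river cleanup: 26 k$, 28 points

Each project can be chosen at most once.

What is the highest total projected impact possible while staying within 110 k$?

674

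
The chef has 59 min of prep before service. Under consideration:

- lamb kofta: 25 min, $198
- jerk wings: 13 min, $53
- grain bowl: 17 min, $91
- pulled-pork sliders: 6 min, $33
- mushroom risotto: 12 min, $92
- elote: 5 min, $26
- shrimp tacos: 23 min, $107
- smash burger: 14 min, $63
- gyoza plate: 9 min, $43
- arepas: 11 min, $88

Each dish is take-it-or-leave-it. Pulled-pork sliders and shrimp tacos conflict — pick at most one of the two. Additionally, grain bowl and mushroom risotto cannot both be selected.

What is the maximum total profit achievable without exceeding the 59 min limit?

437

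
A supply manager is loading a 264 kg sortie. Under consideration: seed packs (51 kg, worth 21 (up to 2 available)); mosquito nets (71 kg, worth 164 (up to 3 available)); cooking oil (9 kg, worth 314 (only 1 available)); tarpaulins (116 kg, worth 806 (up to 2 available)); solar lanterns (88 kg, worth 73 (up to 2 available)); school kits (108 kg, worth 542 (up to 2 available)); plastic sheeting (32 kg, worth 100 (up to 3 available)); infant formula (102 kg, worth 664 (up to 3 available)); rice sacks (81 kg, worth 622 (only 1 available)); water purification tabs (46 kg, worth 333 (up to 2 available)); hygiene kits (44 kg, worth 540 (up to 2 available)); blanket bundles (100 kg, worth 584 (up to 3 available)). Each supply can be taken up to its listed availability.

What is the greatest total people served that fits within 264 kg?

By people served per kg: cooking oil 34.89, hygiene kits 12.27, rice sacks 7.68 lead.
Greedy by ratio would take cooking oil + plastic sheeting + rice sacks + water purification tabs + 2×hygiene kits: 256 kg used, total 2449.
The 113 kg tied up in plastic sheeting and rice sacks is better spent on tarpaulins — total rises to 2533 (259 kg).
The spare 5 kg is too small for any remaining supply, and no exchange beats 2533.

2533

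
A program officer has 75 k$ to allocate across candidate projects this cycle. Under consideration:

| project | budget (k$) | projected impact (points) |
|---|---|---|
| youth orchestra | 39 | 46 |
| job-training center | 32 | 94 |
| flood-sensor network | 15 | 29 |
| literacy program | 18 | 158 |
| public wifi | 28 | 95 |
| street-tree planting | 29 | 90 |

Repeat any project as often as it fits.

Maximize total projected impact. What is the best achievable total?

Best packing: 4×literacy program — 72 k$, 632 total.
No other feasible combination exceeds 632.

632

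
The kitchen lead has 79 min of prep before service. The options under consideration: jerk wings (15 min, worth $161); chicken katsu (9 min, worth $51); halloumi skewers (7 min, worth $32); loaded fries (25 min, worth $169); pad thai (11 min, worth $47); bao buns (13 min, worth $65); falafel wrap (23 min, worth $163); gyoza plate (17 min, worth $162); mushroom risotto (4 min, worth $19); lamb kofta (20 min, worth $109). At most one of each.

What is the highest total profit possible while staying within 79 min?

614

A density-first pass picks jerk wings + chicken katsu + bao buns + falafel wrap + gyoza plate — 602 at 77 min.
Replace chicken katsu and bao buns with mushroom risotto + lamb kofta: the trade gains 12 net, giving 614 at 79 min.
Nothing else within 79 min beats 614.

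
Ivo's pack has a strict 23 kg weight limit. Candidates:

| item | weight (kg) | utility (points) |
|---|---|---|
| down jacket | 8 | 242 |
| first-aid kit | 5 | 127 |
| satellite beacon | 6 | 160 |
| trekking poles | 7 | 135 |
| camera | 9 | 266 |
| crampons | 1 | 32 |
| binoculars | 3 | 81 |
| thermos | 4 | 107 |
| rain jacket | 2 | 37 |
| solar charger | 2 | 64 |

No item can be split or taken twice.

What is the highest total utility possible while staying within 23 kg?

Taking down jacket + camera + crampons + binoculars + solar charger: 23 kg used, 685 in utility.
The closest alternative, down jacket + camera + thermos + solar charger, reaches only 679.

685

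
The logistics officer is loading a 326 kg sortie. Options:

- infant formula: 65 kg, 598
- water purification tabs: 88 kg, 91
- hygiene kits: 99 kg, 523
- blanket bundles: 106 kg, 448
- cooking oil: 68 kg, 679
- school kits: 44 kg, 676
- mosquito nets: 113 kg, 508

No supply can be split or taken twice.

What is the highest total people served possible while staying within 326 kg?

2476

Infant formula + hygiene kits + cooking oil + school kits uses 276 of the 326 kg and totals 2476.
Nothing else within 326 kg beats 2476.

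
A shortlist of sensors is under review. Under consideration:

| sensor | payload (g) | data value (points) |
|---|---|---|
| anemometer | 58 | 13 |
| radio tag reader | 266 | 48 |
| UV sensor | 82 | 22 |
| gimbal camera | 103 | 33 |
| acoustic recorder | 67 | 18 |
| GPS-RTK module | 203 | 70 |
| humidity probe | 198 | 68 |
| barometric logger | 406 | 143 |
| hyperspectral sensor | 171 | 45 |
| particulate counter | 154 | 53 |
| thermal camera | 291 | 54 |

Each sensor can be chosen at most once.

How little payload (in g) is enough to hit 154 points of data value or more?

Look for the lowest-payload combination reaching 154.
gimbal camera + humidity probe + particulate counter: 154 data value at 455 g.
Below 455 g the best achievable stays under 154.

455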